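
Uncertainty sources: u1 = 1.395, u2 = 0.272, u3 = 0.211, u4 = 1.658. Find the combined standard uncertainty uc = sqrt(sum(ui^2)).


uc = sqrt(1.395^2 + 0.272^2 + 0.211^2 + 1.658^2)
uc = sqrt(4.813494)
uc = 2.1940

2.1940


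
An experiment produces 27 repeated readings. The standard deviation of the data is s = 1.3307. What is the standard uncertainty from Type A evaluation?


u_A = s / sqrt(n)
u_A = 1.3307 / sqrt(27)
u_A = 1.3307 / 5.1961524
u_A = 0.2561

0.2561


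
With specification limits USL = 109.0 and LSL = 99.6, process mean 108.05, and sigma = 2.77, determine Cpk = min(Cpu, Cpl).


Cpu = (USL - mean) / (3*sigma) = (109.0 - 108.05) / (3*2.77) = 0.1143
Cpl = (mean - LSL) / (3*sigma) = (108.05 - 99.6) / (3*2.77) = 1.0168
Cpk = min(Cpu, Cpl) = 0.1143

0.1143


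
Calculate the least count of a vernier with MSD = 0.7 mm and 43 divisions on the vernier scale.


LC = MSD / n_div
= 0.7 / 43
= 0.0163

0.0163


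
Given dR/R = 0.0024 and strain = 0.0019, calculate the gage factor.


GF = (dR/R) / epsilon
= 0.0024 / 0.0019
= 1.2632

1.2632


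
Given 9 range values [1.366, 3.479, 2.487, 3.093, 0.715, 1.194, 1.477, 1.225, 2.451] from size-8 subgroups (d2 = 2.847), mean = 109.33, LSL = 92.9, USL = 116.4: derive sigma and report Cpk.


R_bar = (1.366 + 3.479 + 2.487 + 3.093 + 0.715 + 1.194 + 1.477 + 1.225 + 2.451) / 9 = 1.943
sigma = R_bar / d2 = 1.943 / 2.847 = 0.68247278
Cp = (USL - LSL)/(6*sigma) = (116.4 - 92.9)/(6*0.68247278) = 5.7389
Cpu = (116.4 - 109.33)/(3*0.68247278) = 3.4531
Cpl = (109.33 - 92.9)/(3*0.68247278) = 8.0247
Cpk = min(Cpu, Cpl) = 3.4531

3.4531


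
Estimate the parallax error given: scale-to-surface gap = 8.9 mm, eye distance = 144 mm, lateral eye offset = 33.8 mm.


error = h * offset / d
= 8.9 * 33.8 / 144
= 2.0890

2.0890


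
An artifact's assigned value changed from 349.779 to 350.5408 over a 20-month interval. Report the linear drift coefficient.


rate = (v2 - v1) / months
= (350.5408 - 349.779) / 20
= 0.7618 / 20
= 0.0381

0.0381


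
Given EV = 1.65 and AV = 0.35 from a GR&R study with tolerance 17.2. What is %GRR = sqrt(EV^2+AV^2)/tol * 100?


GRR = sqrt(EV^2 + AV^2) = sqrt(1.65^2 + 0.35^2) = 1.6867128
%GRR = GRR / tol * 100 = 1.6867128 / 17.2 * 100
%GRR = 9.8065

9.8065


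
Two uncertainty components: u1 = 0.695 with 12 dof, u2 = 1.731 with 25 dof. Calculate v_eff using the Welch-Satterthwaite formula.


uc = sqrt(u1^2 + u2^2) = sqrt(0.695^2 + 1.731^2) = 1.8653112
v_eff = uc^4 / (u1^4/v1 + u2^4/v2)
= 1.8653112^4 / (0.695^4/12 + 1.731^4/25)
= 12.106126 / 0.37856993
v_eff = 31.9786

31.9786


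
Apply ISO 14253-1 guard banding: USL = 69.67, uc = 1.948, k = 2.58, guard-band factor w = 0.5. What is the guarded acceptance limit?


U = k * uc = 2.58 * 1.948 = 5.02584
guard band g = w * U = 0.5 * 5.02584 = 2.51292
AL = USL - g = 69.67 - 2.51292
AL = 67.1571

67.1571


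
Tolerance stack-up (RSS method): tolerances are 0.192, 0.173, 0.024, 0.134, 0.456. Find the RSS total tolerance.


RSS = sqrt(0.192^2 + 0.173^2 + 0.024^2 + 0.134^2 + 0.456^2)
= sqrt(0.293261)
= 0.5415

0.5415


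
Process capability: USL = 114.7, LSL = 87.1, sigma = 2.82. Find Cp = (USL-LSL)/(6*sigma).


Cp = (USL - LSL) / (6 * sigma)
= (114.7 - 87.1) / (6 * 2.82)
= 27.6000 / 16.9200
= 1.6312

1.6312


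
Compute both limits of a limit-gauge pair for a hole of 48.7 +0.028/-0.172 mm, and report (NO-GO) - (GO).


GO = nominal - lower_tol (smallest hole = maximum material condition)
GO = 48.7 - 0.172 = 48.528
NO-GO = nominal + upper_tol (largest hole = least material condition)
NO-GO = 48.7 + 0.028 = 48.728
spread = NO-GO - GO = 48.728 - 48.528 = 0.2000

0.2000


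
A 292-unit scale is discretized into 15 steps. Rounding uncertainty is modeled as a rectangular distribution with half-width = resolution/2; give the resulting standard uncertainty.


resolution = range / divisions
resolution = 292 / 15 = 19.466667
u_res = resolution / (2*sqrt(3))
u_res = 19.466667 / 3.4641016
u_res = 5.6195

5.6195


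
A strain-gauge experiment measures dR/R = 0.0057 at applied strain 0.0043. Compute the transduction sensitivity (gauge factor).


GF = (dR/R) / epsilon
= 0.0057 / 0.0043
= 1.3256

1.3256


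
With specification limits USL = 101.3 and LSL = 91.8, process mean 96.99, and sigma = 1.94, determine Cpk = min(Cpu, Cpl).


Cpu = (USL - mean) / (3*sigma) = (101.3 - 96.99) / (3*1.94) = 0.7405
Cpl = (mean - LSL) / (3*sigma) = (96.99 - 91.8) / (3*1.94) = 0.8918
Cpk = min(Cpu, Cpl) = 0.7405

0.7405


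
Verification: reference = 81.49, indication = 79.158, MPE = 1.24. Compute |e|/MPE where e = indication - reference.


e = indication - reference = 79.158 - 81.49 = -2.3320
|e| = 2.3320
ratio = |e| / MPE = 2.3320 / 1.24
ratio = 1.8806

1.8806


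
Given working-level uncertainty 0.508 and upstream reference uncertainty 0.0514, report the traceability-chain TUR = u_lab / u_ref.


TUR = u_lab / u_ref
= 0.508 / 0.0514
= 9.8833

9.8833


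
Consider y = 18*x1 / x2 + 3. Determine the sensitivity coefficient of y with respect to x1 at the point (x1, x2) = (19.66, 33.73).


y = 18*x1 / x2 + 3
dy/dx1 = 18/x2
Evaluate at x2 = 33.73: c1 = 18 / 33.73
c1 = 0.5336

0.5336


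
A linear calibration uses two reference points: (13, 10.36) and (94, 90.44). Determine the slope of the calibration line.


slope = (y2 - y1) / (x2 - x1)
= (90.44 - 10.36) / (94 - 13)
= 80.0800 / 81
= 0.9886

0.9886


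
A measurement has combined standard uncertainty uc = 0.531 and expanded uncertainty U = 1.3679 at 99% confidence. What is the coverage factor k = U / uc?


k = U / uc
k = 1.3679 / 0.531
k = 2.576

2.576


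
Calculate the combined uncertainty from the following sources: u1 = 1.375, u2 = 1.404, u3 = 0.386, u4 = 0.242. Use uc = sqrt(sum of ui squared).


uc = sqrt(1.375^2 + 1.404^2 + 0.386^2 + 0.242^2)
uc = sqrt(4.069401)
uc = 2.0173

2.0173


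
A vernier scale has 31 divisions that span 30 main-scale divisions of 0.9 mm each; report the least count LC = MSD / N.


LC = MSD / n_div
= 0.9 / 31
= 0.0290

0.0290


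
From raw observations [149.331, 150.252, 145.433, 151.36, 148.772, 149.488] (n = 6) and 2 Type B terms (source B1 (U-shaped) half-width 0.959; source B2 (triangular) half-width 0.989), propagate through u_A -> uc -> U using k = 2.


mean = (149.331 + 150.252 + 145.433 + 151.36 + 148.772 + 149.488) / 6 = 149.106
s = sqrt(sum((x - mean)^2)/(n-1)) = 2.0096202
u_A = s / sqrt(n) = 2.0096202 / sqrt(6) = 0.82042401
u_B1 = 0.959 / sqrt(2) = 0.6781154
u_B2 = 0.989 / sqrt(6) = 0.40375756
uc = sqrt(0.82042401^2 + 0.6781154^2 + 0.40375756^2) = 1.1384007
U = k * uc = 2 * 1.1384007
U = 2.2768

2.2768


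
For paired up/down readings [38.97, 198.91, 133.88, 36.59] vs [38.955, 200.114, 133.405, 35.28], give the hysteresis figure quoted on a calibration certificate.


|38.97 - 38.955| = 0.0150
|198.91 - 200.114| = 1.2040
|133.88 - 133.405| = 0.4750
|36.59 - 35.28| = 1.3100
hysteresis = max(diffs) = 1.3100

1.3100


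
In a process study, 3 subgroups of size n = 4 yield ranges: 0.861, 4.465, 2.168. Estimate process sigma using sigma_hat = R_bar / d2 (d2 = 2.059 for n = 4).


R_bar = (0.861 + 4.465 + 2.168) / 3
R_bar = 7.494 / 3 = 2.498
sigma_hat = R_bar / d2 = 2.498 / 2.059 = 1.2132

1.2132


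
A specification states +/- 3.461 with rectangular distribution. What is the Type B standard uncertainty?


u_B = half_width / sqrt(3)
u_B = 3.461 / 1.7320508
u_B = 1.9982

1.9982


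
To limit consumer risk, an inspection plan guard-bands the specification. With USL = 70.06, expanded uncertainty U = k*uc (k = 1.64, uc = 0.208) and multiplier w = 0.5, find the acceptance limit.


U = k * uc = 1.64 * 0.208 = 0.34112
guard band g = w * U = 0.5 * 0.34112 = 0.17056
AL = USL - g = 70.06 - 0.17056
AL = 69.8894

69.8894


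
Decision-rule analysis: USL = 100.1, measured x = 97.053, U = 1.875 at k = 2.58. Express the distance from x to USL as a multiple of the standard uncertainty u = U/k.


u = U / k = 1.875 / 2.58 = 0.72674419
margin = |USL - x| = |100.1 - 97.053| = 3.047
z = margin / u = 3.047 / 0.72674419
z = 4.1927

4.1927


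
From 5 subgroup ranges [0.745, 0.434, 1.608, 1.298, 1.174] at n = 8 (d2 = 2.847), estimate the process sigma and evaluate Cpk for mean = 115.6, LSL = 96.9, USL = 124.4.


R_bar = (0.745 + 0.434 + 1.608 + 1.298 + 1.174) / 5 = 1.0518
sigma = R_bar / d2 = 1.0518 / 2.847 = 0.36944152
Cp = (USL - LSL)/(6*sigma) = (124.4 - 96.9)/(6*0.36944152) = 12.4061
Cpu = (124.4 - 115.6)/(3*0.36944152) = 7.9399
Cpl = (115.6 - 96.9)/(3*0.36944152) = 16.8723
Cpk = min(Cpu, Cpl) = 7.9399

7.9399


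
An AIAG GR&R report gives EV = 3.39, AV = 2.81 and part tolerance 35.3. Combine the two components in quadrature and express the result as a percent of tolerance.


GRR = sqrt(EV^2 + AV^2) = sqrt(3.39^2 + 2.81^2) = 4.4032034
%GRR = GRR / tol * 100 = 4.4032034 / 35.3 * 100
%GRR = 12.4737

12.4737


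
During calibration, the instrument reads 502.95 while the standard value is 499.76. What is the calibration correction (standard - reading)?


Correction = standard - reading
= 499.76 - 502.95
= -3.1900

-3.1900


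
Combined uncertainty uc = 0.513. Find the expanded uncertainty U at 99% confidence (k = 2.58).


U = k * uc
U = 2.58 * 0.513
U = 1.3235

1.3235


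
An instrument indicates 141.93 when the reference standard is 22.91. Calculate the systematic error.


Systematic error = measured - true
= 141.93 - 22.91
= 119.0200

119.0200


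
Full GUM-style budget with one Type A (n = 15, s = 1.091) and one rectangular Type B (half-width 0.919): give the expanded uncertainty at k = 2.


u_A = s / sqrt(n) = 1.091 / sqrt(15) = 0.28169499
u_B = half_width / sqrt(3) = 0.919 / sqrt(3) = 0.5305849
uc = sqrt(u_A^2 + u_B^2) = sqrt(0.28169499^2 + 0.5305849^2) = 0.60072656
U = k * uc = 2 * 0.60072656
U = 1.2015

1.2015


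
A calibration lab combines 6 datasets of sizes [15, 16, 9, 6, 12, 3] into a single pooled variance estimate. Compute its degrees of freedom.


nu = sum_i (n_i - 1)
nu = ((15 - 1) + (16 - 1) + (9 - 1) + (6 - 1) + (12 - 1) + (3 - 1))
nu = 14 + 15 + 8 + 5 + 11 + 2
nu = 55

55


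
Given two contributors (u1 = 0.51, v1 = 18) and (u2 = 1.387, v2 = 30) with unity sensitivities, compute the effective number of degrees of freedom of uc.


uc = sqrt(u1^2 + u2^2) = sqrt(0.51^2 + 1.387^2) = 1.4777919
v_eff = uc^4 / (u1^4/v1 + u2^4/v2)
= 1.4777919^4 / (0.51^4/18 + 1.387^4/30)
= 4.7692834 / 0.12712135
v_eff = 37.5176

37.5176


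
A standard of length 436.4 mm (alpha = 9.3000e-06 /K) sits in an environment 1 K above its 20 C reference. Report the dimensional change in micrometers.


dL = L * alpha * dT
= 436.4 * 9.3000e-06 * 1
= 0.0040585 mm
dL_um = 0.0040585 * 1000 = 4.0585 um

4.0585


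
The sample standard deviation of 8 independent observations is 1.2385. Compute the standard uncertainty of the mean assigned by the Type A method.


u_A = s / sqrt(n)
u_A = 1.2385 / sqrt(8)
u_A = 1.2385 / 2.8284271
u_A = 0.4379

0.4379


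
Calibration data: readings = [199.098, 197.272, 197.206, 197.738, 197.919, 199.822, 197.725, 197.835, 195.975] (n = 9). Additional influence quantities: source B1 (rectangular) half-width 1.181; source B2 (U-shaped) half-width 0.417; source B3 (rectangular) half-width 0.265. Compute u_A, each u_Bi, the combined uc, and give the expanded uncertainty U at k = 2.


mean = (199.098 + 197.272 + 197.206 + 197.738 + 197.919 + 199.822 + 197.725 + 197.835 + 195.975) / 9 = 197.8433333
s = sqrt(sum((x - mean)^2)/(n-1)) = 1.1036014
u_A = s / sqrt(n) = 1.1036014 / sqrt(9) = 0.36786713
u_B1 = 1.181 / sqrt(3) = 0.68185067
u_B2 = 0.417 / sqrt(2) = 0.29486353
u_B3 = 0.265 / sqrt(3) = 0.15299782
uc = sqrt(0.36786713^2 + 0.68185067^2 + 0.29486353^2 + 0.15299782^2) = 0.84297058
U = k * uc = 2 * 0.84297058
U = 1.6859

1.6859


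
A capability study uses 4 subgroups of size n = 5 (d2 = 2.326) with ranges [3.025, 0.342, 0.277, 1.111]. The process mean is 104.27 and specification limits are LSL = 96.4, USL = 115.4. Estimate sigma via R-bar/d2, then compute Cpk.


R_bar = (3.025 + 0.342 + 0.277 + 1.111) / 4 = 1.18875
sigma = R_bar / d2 = 1.18875 / 2.326 = 0.51107051
Cp = (USL - LSL)/(6*sigma) = (115.4 - 96.4)/(6*0.51107051) = 6.1961
Cpu = (115.4 - 104.27)/(3*0.51107051) = 7.2593
Cpl = (104.27 - 96.4)/(3*0.51107051) = 5.1330
Cpk = min(Cpu, Cpl) = 5.1330

5.1330


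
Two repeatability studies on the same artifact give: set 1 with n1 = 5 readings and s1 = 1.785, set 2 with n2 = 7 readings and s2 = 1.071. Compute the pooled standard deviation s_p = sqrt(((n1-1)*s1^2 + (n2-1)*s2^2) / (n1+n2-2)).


s_p = sqrt(((n1-1)*s1^2 + (n2-1)*s2^2) / (n1+n2-2))
numerator = (5-1)*1.785^2 + (7-1)*1.071^2 = 12.7449 + 6.882246 = 19.627146
denominator = 5 + 7 - 2 = 10
s_p^2 = 19.627146 / 10 = 1.9627146
s_p = sqrt(1.9627146) = 1.4010

1.4010


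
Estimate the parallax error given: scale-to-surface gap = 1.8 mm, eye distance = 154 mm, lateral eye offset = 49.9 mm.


error = h * offset / d
= 1.8 * 49.9 / 154
= 0.5832

0.5832


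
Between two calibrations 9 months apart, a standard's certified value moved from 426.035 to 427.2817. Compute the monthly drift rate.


rate = (v2 - v1) / months
= (427.2817 - 426.035) / 9
= 1.2467 / 9
= 0.1385

0.1385


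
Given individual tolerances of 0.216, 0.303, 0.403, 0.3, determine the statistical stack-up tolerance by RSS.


RSS = sqrt(0.216^2 + 0.303^2 + 0.403^2 + 0.3^2)
= sqrt(0.390874)
= 0.6252

0.6252


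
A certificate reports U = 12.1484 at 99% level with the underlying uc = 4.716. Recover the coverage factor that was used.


k = U / uc
k = 12.1484 / 4.716
k = 2.576

2.576


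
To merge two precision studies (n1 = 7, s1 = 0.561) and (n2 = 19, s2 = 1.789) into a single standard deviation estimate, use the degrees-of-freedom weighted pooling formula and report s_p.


s_p = sqrt(((n1-1)*s1^2 + (n2-1)*s2^2) / (n1+n2-2))
numerator = (7-1)*0.561^2 + (19-1)*1.789^2 = 1.888326 + 57.609378 = 59.497704
denominator = 7 + 19 - 2 = 24
s_p^2 = 59.497704 / 24 = 2.479071
s_p = sqrt(2.479071) = 1.5745

1.5745


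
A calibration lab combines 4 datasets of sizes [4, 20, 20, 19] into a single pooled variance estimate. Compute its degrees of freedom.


nu = sum_i (n_i - 1)
nu = ((4 - 1) + (20 - 1) + (20 - 1) + (19 - 1))
nu = 3 + 19 + 19 + 18
nu = 59

59


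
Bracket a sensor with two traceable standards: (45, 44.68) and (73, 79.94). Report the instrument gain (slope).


slope = (y2 - y1) / (x2 - x1)
= (79.94 - 44.68) / (73 - 45)
= 35.2600 / 28
= 1.2593

1.2593


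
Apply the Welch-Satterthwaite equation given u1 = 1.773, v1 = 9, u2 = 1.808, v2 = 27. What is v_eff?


uc = sqrt(u1^2 + u2^2) = sqrt(1.773^2 + 1.808^2) = 2.5322703
v_eff = uc^4 / (u1^4/v1 + u2^4/v2)
= 2.5322703^4 / (1.773^4/9 + 1.808^4/27)
= 41.118782 / 1.4937332
v_eff = 27.5275

27.5275


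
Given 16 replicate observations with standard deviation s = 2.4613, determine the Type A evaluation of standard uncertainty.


u_A = s / sqrt(n)
u_A = 2.4613 / sqrt(16)
u_A = 2.4613 / 4
u_A = 0.6153

0.6153


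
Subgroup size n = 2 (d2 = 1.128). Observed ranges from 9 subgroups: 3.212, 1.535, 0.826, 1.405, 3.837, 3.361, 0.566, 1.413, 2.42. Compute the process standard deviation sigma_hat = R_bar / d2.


R_bar = (3.212 + 1.535 + 0.826 + 1.405 + 3.837 + 3.361 + 0.566 + 1.413 + 2.42) / 9
R_bar = 18.575 / 9 = 2.0638889
sigma_hat = R_bar / d2 = 2.0638889 / 1.128 = 1.8297

1.8297


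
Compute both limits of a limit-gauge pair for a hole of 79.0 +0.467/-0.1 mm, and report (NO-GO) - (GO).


GO = nominal - lower_tol (smallest hole = maximum material condition)
GO = 79.0 - 0.1 = 78.9
NO-GO = nominal + upper_tol (largest hole = least material condition)
NO-GO = 79.0 + 0.467 = 79.467
spread = NO-GO - GO = 79.467 - 78.9 = 0.5670

0.5670


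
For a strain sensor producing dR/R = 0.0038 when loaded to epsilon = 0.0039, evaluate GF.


GF = (dR/R) / epsilon
= 0.0038 / 0.0039
= 0.9744

0.9744


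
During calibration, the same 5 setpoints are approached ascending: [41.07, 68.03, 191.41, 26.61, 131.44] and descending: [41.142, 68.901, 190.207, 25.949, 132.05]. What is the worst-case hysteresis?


|41.07 - 41.142| = 0.0720
|68.03 - 68.901| = 0.8710
|191.41 - 190.207| = 1.2030
|26.61 - 25.949| = 0.6610
|131.44 - 132.05| = 0.6100
hysteresis = max(diffs) = 1.2030

1.2030


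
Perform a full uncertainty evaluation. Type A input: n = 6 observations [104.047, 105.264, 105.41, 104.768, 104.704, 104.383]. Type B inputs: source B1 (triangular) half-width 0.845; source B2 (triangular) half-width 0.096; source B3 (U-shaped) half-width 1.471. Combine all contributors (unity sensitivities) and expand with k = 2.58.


mean = (104.047 + 105.264 + 105.41 + 104.768 + 104.704 + 104.383) / 6 = 104.7626667
s = sqrt(sum((x - mean)^2)/(n-1)) = 0.5157851
u_A = s / sqrt(n) = 0.5157851 / sqrt(6) = 0.21056839
u_B1 = 0.845 / sqrt(6) = 0.34496981
u_B2 = 0.096 / sqrt(6) = 0.039191836
u_B3 = 1.471 / sqrt(2) = 1.0401541
uc = sqrt(0.21056839^2 + 0.34496981^2 + 0.039191836^2 + 1.0401541^2) = 1.1166019
U = k * uc = 2.58 * 1.1166019
U = 2.8808

2.8808


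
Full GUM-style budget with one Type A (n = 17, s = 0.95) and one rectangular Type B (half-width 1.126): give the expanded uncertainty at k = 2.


u_A = s / sqrt(n) = 0.95 / sqrt(17) = 0.23040884
u_B = half_width / sqrt(3) = 1.126 / sqrt(3) = 0.6500964
uc = sqrt(u_A^2 + u_B^2) = sqrt(0.23040884^2 + 0.6500964^2) = 0.68971992
U = k * uc = 2 * 0.68971992
U = 1.3794

1.3794


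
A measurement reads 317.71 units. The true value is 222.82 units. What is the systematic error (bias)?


Systematic error = measured - true
= 317.71 - 222.82
= 94.8900

94.8900


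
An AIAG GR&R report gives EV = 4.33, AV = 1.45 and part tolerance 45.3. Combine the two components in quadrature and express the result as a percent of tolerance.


GRR = sqrt(EV^2 + AV^2) = sqrt(4.33^2 + 1.45^2) = 4.5663333
%GRR = GRR / tol * 100 = 4.5663333 / 45.3 * 100
%GRR = 10.0802

10.0802


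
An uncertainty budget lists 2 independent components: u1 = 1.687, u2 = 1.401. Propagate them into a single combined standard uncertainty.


uc = sqrt(1.687^2 + 1.401^2)
uc = sqrt(4.80877)
uc = 2.1929

2.1929


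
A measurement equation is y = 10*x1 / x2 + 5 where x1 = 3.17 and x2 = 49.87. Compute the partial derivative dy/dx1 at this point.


y = 10*x1 / x2 + 5
dy/dx1 = 10/x2
Evaluate at x2 = 49.87: c1 = 10 / 49.87
c1 = 0.2005

0.2005


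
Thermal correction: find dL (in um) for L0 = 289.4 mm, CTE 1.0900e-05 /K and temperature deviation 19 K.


dL = L * alpha * dT
= 289.4 * 1.0900e-05 * 19
= 0.0599347 mm
dL_um = 0.0599347 * 1000 = 59.9347 um

59.9347


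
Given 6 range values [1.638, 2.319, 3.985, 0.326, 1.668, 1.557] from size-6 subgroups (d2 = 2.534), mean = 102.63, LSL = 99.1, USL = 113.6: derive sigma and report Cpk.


R_bar = (1.638 + 2.319 + 3.985 + 0.326 + 1.668 + 1.557) / 6 = 1.9155
sigma = R_bar / d2 = 1.9155 / 2.534 = 0.75591949
Cp = (USL - LSL)/(6*sigma) = (113.6 - 99.1)/(6*0.75591949) = 3.1970
Cpu = (113.6 - 102.63)/(3*0.75591949) = 4.8374
Cpl = (102.63 - 99.1)/(3*0.75591949) = 1.5566
Cpk = min(Cpu, Cpl) = 1.5566

1.5566


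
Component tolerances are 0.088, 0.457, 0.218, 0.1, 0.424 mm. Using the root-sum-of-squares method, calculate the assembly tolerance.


RSS = sqrt(0.088^2 + 0.457^2 + 0.218^2 + 0.1^2 + 0.424^2)
= sqrt(0.453893)
= 0.6737

0.6737


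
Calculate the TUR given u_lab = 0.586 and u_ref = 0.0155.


TUR = u_lab / u_ref
= 0.586 / 0.0155
= 37.8065

37.8065


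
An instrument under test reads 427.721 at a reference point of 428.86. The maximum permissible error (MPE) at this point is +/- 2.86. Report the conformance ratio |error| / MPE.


e = indication - reference = 427.721 - 428.86 = -1.1390
|e| = 1.1390
ratio = |e| / MPE = 1.1390 / 2.86
ratio = 0.3983

0.3983


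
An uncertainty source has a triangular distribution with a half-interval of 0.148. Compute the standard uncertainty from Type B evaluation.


u_B = half_width / sqrt(6)
u_B = 0.148 / 2.4494897
u_B = 0.0604

0.0604


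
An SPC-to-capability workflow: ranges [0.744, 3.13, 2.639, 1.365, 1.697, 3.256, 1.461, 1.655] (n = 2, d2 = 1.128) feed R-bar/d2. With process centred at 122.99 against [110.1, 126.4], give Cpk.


R_bar = (0.744 + 3.13 + 2.639 + 1.365 + 1.697 + 3.256 + 1.461 + 1.655) / 8 = 1.993375
sigma = R_bar / d2 = 1.993375 / 1.128 = 1.7671764
Cp = (USL - LSL)/(6*sigma) = (126.4 - 110.1)/(6*1.7671764) = 1.5373
Cpu = (126.4 - 122.99)/(3*1.7671764) = 0.6432
Cpl = (122.99 - 110.1)/(3*1.7671764) = 2.4314
Cpk = min(Cpu, Cpl) = 0.6432

0.6432


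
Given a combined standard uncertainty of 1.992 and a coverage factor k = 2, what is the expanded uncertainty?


U = k * uc
U = 2 * 1.992
U = 3.9840

3.9840


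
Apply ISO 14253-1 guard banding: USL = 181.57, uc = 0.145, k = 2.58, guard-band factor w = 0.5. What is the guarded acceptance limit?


U = k * uc = 2.58 * 0.145 = 0.3741
guard band g = w * U = 0.5 * 0.3741 = 0.18705
AL = USL - g = 181.57 - 0.18705
AL = 181.3829

181.3829


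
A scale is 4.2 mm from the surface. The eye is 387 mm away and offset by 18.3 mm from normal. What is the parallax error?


error = h * offset / d
= 4.2 * 18.3 / 387
= 0.1986

0.1986


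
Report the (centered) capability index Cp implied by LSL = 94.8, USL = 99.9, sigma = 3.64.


Cp = (USL - LSL) / (6 * sigma)
= (99.9 - 94.8) / (6 * 3.64)
= 5.1000 / 21.8400
= 0.2335

0.2335


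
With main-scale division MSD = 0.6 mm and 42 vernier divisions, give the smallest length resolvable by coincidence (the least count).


LC = MSD / n_div
= 0.6 / 42
= 0.0143

0.0143


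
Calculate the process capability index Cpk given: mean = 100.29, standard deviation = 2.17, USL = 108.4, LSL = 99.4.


Cpu = (USL - mean) / (3*sigma) = (108.4 - 100.29) / (3*2.17) = 1.2458
Cpl = (mean - LSL) / (3*sigma) = (100.29 - 99.4) / (3*2.17) = 0.1367
Cpk = min(Cpu, Cpl) = 0.1367

0.1367


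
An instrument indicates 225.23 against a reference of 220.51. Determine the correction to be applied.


Correction = standard - reading
= 220.51 - 225.23
= -4.7200

-4.7200


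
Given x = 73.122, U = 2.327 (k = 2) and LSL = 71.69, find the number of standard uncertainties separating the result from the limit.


u = U / k = 2.327 / 2 = 1.1635
margin = |LSL - x| = |71.69 - 73.122| = 1.432
z = margin / u = 1.432 / 1.1635
z = 1.2308

1.2308


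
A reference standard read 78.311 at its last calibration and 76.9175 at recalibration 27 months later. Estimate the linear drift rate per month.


rate = (v2 - v1) / months
= (76.9175 - 78.311) / 27
= -1.3935 / 27
= -0.0516

-0.0516


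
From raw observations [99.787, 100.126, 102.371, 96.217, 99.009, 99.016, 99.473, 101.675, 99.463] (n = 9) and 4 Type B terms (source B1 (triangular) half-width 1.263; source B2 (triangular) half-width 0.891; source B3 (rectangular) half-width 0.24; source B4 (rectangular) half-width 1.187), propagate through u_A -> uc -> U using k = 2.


mean = (99.787 + 100.126 + 102.371 + 96.217 + 99.009 + 99.016 + 99.473 + 101.675 + 99.463) / 9 = 99.68188889
s = sqrt(sum((x - mean)^2)/(n-1)) = 1.746614
u_A = s / sqrt(n) = 1.746614 / sqrt(9) = 0.58220467
u_B1 = 1.263 / sqrt(6) = 0.51561759
u_B2 = 0.891 / sqrt(6) = 0.36374923
u_B3 = 0.24 / sqrt(3) = 0.13856406
u_B4 = 1.187 / sqrt(3) = 0.68531477
uc = sqrt(0.58220467^2 + 0.51561759^2 + 0.36374923^2 + 0.13856406^2 + 0.68531477^2) = 1.107246
U = k * uc = 2 * 1.107246
U = 2.2145

2.2145


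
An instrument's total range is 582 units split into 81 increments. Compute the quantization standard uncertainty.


resolution = range / divisions
resolution = 582 / 81 = 7.1851852
u_res = resolution / (2*sqrt(3))
u_res = 7.1851852 / 3.4641016
u_res = 2.0742

2.0742


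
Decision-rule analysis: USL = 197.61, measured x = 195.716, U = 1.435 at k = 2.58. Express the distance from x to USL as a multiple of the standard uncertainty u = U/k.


u = U / k = 1.435 / 2.58 = 0.55620155
margin = |USL - x| = |197.61 - 195.716| = 1.894
z = margin / u = 1.894 / 0.55620155
z = 3.4052

3.4052


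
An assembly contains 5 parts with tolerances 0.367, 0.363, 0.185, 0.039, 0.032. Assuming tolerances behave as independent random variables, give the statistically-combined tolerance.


RSS = sqrt(0.367^2 + 0.363^2 + 0.185^2 + 0.039^2 + 0.032^2)
= sqrt(0.303228)
= 0.5507

0.5507


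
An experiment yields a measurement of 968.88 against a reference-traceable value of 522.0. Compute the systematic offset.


Systematic error = measured - true
= 968.88 - 522.0
= 446.8800

446.8800


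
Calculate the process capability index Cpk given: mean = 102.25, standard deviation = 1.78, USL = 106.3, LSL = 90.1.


Cpu = (USL - mean) / (3*sigma) = (106.3 - 102.25) / (3*1.78) = 0.7584
Cpl = (mean - LSL) / (3*sigma) = (102.25 - 90.1) / (3*1.78) = 2.2753
Cpk = min(Cpu, Cpl) = 0.7584

0.7584


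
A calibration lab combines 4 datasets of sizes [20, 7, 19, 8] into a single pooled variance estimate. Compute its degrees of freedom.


nu = sum_i (n_i - 1)
nu = ((20 - 1) + (7 - 1) + (19 - 1) + (8 - 1))
nu = 19 + 6 + 18 + 7
nu = 50

50


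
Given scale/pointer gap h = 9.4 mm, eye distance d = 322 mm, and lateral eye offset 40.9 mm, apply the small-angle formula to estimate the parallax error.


error = h * offset / d
= 9.4 * 40.9 / 322
= 1.1940

1.1940


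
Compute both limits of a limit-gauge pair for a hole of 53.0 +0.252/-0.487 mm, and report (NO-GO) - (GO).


GO = nominal - lower_tol (smallest hole = maximum material condition)
GO = 53.0 - 0.487 = 52.513
NO-GO = nominal + upper_tol (largest hole = least material condition)
NO-GO = 53.0 + 0.252 = 53.252
spread = NO-GO - GO = 53.252 - 52.513 = 0.7390

0.7390


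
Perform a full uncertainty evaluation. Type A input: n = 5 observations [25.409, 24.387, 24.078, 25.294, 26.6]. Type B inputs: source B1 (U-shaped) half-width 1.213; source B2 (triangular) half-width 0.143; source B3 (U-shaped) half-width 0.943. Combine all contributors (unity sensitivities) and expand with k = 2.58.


mean = (25.409 + 24.387 + 24.078 + 25.294 + 26.6) / 5 = 25.1536
s = sqrt(sum((x - mean)^2)/(n-1)) = 0.99015216
u_A = s / sqrt(n) = 0.99015216 / sqrt(5) = 0.44280951
u_B1 = 1.213 / sqrt(2) = 0.85772053
u_B2 = 0.143 / sqrt(6) = 0.058379506
u_B3 = 0.943 / sqrt(2) = 0.66680169
uc = sqrt(0.44280951^2 + 0.85772053^2 + 0.058379506^2 + 0.66680169^2) = 1.1746478
U = k * uc = 2.58 * 1.1746478
U = 3.0306

3.0306


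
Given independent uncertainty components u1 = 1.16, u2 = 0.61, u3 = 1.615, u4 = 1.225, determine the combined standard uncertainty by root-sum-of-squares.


uc = sqrt(1.16^2 + 0.61^2 + 1.615^2 + 1.225^2)
uc = sqrt(5.82655)
uc = 2.4138

2.4138


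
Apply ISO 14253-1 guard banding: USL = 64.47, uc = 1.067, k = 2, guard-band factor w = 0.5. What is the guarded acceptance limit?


U = k * uc = 2 * 1.067 = 2.134
guard band g = w * U = 0.5 * 2.134 = 1.067
AL = USL - g = 64.47 - 1.067
AL = 63.4030

63.4030


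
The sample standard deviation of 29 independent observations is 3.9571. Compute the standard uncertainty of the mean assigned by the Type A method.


u_A = s / sqrt(n)
u_A = 3.9571 / sqrt(29)
u_A = 3.9571 / 5.3851648
u_A = 0.7348

0.7348


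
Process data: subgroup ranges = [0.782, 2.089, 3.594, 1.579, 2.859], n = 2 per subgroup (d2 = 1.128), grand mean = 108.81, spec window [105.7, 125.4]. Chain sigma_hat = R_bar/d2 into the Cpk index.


R_bar = (0.782 + 2.089 + 3.594 + 1.579 + 2.859) / 5 = 2.1806
sigma = R_bar / d2 = 2.1806 / 1.128 = 1.933156
Cp = (USL - LSL)/(6*sigma) = (125.4 - 105.7)/(6*1.933156) = 1.6984
Cpu = (125.4 - 108.81)/(3*1.933156) = 2.8606
Cpl = (108.81 - 105.7)/(3*1.933156) = 0.5363
Cpk = min(Cpu, Cpl) = 0.5363

0.5363


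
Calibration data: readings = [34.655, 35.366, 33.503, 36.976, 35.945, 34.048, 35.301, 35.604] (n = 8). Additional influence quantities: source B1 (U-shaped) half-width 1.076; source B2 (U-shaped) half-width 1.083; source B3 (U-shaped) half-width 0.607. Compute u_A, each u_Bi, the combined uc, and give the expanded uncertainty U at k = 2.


mean = (34.655 + 35.366 + 33.503 + 36.976 + 35.945 + 34.048 + 35.301 + 35.604) / 8 = 35.17475
s = sqrt(sum((x - mean)^2)/(n-1)) = 1.0960326
u_A = s / sqrt(n) = 1.0960326 / sqrt(8) = 0.38750604
u_B1 = 1.076 / sqrt(2) = 0.7608469
u_B2 = 1.083 / sqrt(2) = 0.76579664
u_B3 = 0.607 / sqrt(2) = 0.42921382
uc = sqrt(0.38750604^2 + 0.7608469^2 + 0.76579664^2 + 0.42921382^2) = 1.2246297
U = k * uc = 2 * 1.2246297
U = 2.4493

2.4493


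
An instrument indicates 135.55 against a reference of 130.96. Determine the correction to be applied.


Correction = standard - reading
= 130.96 - 135.55
= -4.5900

-4.5900


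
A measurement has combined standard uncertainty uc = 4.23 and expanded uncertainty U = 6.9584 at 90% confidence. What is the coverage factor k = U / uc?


k = U / uc
k = 6.9584 / 4.23
k = 1.645

1.645


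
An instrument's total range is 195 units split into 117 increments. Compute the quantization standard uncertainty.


resolution = range / divisions
resolution = 195 / 117 = 1.6666667
u_res = resolution / (2*sqrt(3))
u_res = 1.6666667 / 3.4641016
u_res = 0.4811

0.4811


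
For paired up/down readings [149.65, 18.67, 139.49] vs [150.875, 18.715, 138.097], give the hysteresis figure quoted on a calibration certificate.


|149.65 - 150.875| = 1.2250
|18.67 - 18.715| = 0.0450
|139.49 - 138.097| = 1.3930
hysteresis = max(diffs) = 1.3930

1.3930


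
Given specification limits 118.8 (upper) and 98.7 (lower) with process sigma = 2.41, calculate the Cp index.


Cp = (USL - LSL) / (6 * sigma)
= (118.8 - 98.7) / (6 * 2.41)
= 20.1000 / 14.4600
= 1.3900

1.3900


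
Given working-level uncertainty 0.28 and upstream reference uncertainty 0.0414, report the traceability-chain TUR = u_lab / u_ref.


TUR = u_lab / u_ref
= 0.28 / 0.0414
= 6.7633

6.7633


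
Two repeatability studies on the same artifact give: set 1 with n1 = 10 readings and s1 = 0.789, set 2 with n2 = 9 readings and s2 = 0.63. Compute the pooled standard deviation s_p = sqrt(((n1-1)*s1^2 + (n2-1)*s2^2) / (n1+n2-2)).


s_p = sqrt(((n1-1)*s1^2 + (n2-1)*s2^2) / (n1+n2-2))
numerator = (10-1)*0.789^2 + (9-1)*0.63^2 = 5.602689 + 3.1752 = 8.777889
denominator = 10 + 9 - 2 = 17
s_p^2 = 8.777889 / 17 = 0.51634641
s_p = sqrt(0.51634641) = 0.7186

0.7186


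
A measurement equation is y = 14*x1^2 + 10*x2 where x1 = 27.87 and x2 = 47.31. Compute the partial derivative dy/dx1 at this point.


y = 14*x1^2 + 10*x2
dy/dx1 = 2*14*x1
Evaluate at x1 = 27.87: c1 = 28 * 27.87
c1 = 780.3600

780.3600


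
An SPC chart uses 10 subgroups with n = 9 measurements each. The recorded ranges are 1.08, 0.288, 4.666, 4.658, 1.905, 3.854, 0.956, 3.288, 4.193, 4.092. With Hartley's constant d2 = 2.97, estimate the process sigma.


R_bar = (1.08 + 0.288 + 4.666 + 4.658 + 1.905 + 3.854 + 0.956 + 3.288 + 4.193 + 4.092) / 10
R_bar = 28.98 / 10 = 2.898
sigma_hat = R_bar / d2 = 2.898 / 2.97 = 0.9758

0.9758


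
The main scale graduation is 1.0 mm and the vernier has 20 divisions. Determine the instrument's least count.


LC = MSD / n_div
= 1.0 / 20
= 0.0500

0.0500


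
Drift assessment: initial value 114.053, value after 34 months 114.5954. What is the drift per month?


rate = (v2 - v1) / months
= (114.5954 - 114.053) / 34
= 0.5424 / 34
= 0.0160

0.0160


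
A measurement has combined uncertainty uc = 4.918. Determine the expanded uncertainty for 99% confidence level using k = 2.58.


U = k * uc
U = 2.58 * 4.918
U = 12.6884

12.6884


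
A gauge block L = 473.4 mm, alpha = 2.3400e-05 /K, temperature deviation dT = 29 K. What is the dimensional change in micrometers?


dL = L * alpha * dT
= 473.4 * 2.3400e-05 * 29
= 0.3212492 mm
dL_um = 0.3212492 * 1000 = 321.2492 um

321.2492


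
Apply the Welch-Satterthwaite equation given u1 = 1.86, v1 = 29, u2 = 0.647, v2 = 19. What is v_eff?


uc = sqrt(u1^2 + u2^2) = sqrt(1.86^2 + 0.647^2) = 1.9693169
v_eff = uc^4 / (u1^4/v1 + u2^4/v2)
= 1.9693169^4 / (1.86^4/29 + 0.647^4/19)
= 15.040505 / 0.42194117
v_eff = 35.6460

35.6460


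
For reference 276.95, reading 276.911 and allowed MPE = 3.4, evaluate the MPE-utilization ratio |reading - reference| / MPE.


e = indication - reference = 276.911 - 276.95 = -0.0390
|e| = 0.0390
ratio = |e| / MPE = 0.0390 / 3.4
ratio = 0.0115

0.0115


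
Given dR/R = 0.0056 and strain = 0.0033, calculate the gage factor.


GF = (dR/R) / epsilon
= 0.0056 / 0.0033
= 1.6970

1.6970


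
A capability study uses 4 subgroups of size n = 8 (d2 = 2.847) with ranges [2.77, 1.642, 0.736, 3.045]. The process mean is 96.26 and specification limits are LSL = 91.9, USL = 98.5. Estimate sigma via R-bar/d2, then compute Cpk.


R_bar = (2.77 + 1.642 + 0.736 + 3.045) / 4 = 2.04825
sigma = R_bar / d2 = 2.04825 / 2.847 = 0.71944152
Cp = (USL - LSL)/(6*sigma) = (98.5 - 91.9)/(6*0.71944152) = 1.5290
Cpu = (98.5 - 96.26)/(3*0.71944152) = 1.0378
Cpl = (96.26 - 91.9)/(3*0.71944152) = 2.0201
Cpk = min(Cpu, Cpl) = 1.0378

1.0378


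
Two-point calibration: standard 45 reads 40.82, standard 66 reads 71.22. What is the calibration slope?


slope = (y2 - y1) / (x2 - x1)
= (71.22 - 40.82) / (66 - 45)
= 30.4000 / 21
= 1.4476

1.4476


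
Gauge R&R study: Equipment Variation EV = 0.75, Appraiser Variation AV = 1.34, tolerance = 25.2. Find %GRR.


GRR = sqrt(EV^2 + AV^2) = sqrt(0.75^2 + 1.34^2) = 1.5356106
%GRR = GRR / tol * 100 = 1.5356106 / 25.2 * 100
%GRR = 6.0937

6.0937


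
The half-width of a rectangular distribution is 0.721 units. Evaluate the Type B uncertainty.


u_B = half_width / sqrt(3)
u_B = 0.721 / 1.7320508
u_B = 0.4163

0.4163


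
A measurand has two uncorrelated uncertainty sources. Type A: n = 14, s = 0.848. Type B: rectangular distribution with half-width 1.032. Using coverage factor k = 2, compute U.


u_A = s / sqrt(n) = 0.848 / sqrt(14) = 0.22663753
u_B = half_width / sqrt(3) = 1.032 / sqrt(3) = 0.59582548
uc = sqrt(u_A^2 + u_B^2) = sqrt(0.22663753^2 + 0.59582548^2) = 0.63747359
U = k * uc = 2 * 0.63747359
U = 1.2749

1.2749


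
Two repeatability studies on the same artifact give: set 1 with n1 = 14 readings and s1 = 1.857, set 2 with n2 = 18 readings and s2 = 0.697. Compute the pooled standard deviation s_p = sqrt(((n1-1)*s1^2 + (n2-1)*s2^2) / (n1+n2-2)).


s_p = sqrt(((n1-1)*s1^2 + (n2-1)*s2^2) / (n1+n2-2))
numerator = (14-1)*1.857^2 + (18-1)*0.697^2 = 44.829837 + 8.258753 = 53.08859
denominator = 14 + 18 - 2 = 30
s_p^2 = 53.08859 / 30 = 1.7696197
s_p = sqrt(1.7696197) = 1.3303

1.3303


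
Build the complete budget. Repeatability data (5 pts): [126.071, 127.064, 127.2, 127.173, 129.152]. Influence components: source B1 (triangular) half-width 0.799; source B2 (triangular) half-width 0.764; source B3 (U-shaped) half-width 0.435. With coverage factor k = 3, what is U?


mean = (126.071 + 127.064 + 127.2 + 127.173 + 129.152) / 5 = 127.332
s = sqrt(sum((x - mean)^2)/(n-1)) = 1.1199386
u_A = s / sqrt(n) = 1.1199386 / sqrt(5) = 0.50085177
u_B1 = 0.799 / sqrt(6) = 0.32619038
u_B2 = 0.764 / sqrt(6) = 0.31190169
u_B3 = 0.435 / sqrt(2) = 0.30759145
uc = sqrt(0.50085177^2 + 0.32619038^2 + 0.31190169^2 + 0.30759145^2) = 0.74104509
U = k * uc = 3 * 0.74104509
U = 2.2231

2.2231


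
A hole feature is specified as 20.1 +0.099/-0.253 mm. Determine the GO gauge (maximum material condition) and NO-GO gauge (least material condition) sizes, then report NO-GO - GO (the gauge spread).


GO = nominal - lower_tol (smallest hole = maximum material condition)
GO = 20.1 - 0.253 = 19.847
NO-GO = nominal + upper_tol (largest hole = least material condition)
NO-GO = 20.1 + 0.099 = 20.199
spread = NO-GO - GO = 20.199 - 19.847 = 0.3520

0.3520


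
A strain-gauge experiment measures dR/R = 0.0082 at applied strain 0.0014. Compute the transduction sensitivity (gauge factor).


GF = (dR/R) / epsilon
= 0.0082 / 0.0014
= 5.8571

5.8571


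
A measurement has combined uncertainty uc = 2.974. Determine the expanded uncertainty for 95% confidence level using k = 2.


U = k * uc
U = 2 * 2.974
U = 5.9480

5.9480


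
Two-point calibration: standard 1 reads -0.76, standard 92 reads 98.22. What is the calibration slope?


slope = (y2 - y1) / (x2 - x1)
= (98.22 - -0.76) / (92 - 1)
= 98.9800 / 91
= 1.0877

1.0877


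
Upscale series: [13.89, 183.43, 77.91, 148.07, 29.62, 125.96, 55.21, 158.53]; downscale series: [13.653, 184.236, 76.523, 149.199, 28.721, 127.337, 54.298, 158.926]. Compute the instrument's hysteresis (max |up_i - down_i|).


|13.89 - 13.653| = 0.2370
|183.43 - 184.236| = 0.8060
|77.91 - 76.523| = 1.3870
|148.07 - 149.199| = 1.1290
|29.62 - 28.721| = 0.8990
|125.96 - 127.337| = 1.3770
|55.21 - 54.298| = 0.9120
|158.53 - 158.926| = 0.3960
hysteresis = max(diffs) = 1.3870

1.3870


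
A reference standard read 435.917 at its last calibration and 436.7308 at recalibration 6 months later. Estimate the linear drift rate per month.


rate = (v2 - v1) / months
= (436.7308 - 435.917) / 6
= 0.8138 / 6
= 0.1356

0.1356


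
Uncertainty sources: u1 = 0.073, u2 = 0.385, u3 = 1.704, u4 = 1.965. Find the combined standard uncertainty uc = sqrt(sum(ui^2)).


uc = sqrt(0.073^2 + 0.385^2 + 1.704^2 + 1.965^2)
uc = sqrt(6.918395)
uc = 2.6303

2.6303


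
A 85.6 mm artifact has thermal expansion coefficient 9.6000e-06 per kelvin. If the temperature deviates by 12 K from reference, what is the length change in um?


dL = L * alpha * dT
= 85.6 * 9.6000e-06 * 12
= 0.0098611 mm
dL_um = 0.0098611 * 1000 = 9.8611 um

9.8611


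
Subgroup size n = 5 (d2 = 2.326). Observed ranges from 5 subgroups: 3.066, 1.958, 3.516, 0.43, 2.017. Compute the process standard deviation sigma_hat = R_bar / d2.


R_bar = (3.066 + 1.958 + 3.516 + 0.43 + 2.017) / 5
R_bar = 10.987 / 5 = 2.1974
sigma_hat = R_bar / d2 = 2.1974 / 2.326 = 0.9447

0.9447


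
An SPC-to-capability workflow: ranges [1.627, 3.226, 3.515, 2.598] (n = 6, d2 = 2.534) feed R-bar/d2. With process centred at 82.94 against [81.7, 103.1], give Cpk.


R_bar = (1.627 + 3.226 + 3.515 + 2.598) / 4 = 2.7415
sigma = R_bar / d2 = 2.7415 / 2.534 = 1.0818863
Cp = (USL - LSL)/(6*sigma) = (103.1 - 81.7)/(6*1.0818863) = 3.2967
Cpu = (103.1 - 82.94)/(3*1.0818863) = 6.2114
Cpl = (82.94 - 81.7)/(3*1.0818863) = 0.3820
Cpk = min(Cpu, Cpl) = 0.3820

0.3820


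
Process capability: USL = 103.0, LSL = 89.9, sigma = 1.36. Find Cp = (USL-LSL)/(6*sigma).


Cp = (USL - LSL) / (6 * sigma)
= (103.0 - 89.9) / (6 * 1.36)
= 13.1000 / 8.1600
= 1.6054

1.6054


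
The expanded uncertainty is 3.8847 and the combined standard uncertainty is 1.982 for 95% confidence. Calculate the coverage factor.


k = U / uc
k = 3.8847 / 1.982
k = 1.96

1.96


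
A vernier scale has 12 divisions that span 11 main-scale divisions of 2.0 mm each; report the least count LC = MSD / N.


LC = MSD / n_div
= 2.0 / 12
= 0.1667

0.1667


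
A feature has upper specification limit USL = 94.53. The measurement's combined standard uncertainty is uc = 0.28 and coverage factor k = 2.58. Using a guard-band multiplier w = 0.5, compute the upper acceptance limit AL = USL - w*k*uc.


U = k * uc = 2.58 * 0.28 = 0.7224
guard band g = w * U = 0.5 * 0.7224 = 0.3612
AL = USL - g = 94.53 - 0.3612
AL = 94.1688

94.1688


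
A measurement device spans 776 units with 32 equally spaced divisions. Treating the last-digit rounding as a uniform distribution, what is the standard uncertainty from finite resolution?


resolution = range / divisions
resolution = 776 / 32 = 24.25
u_res = resolution / (2*sqrt(3))
u_res = 24.25 / 3.4641016
u_res = 7.0004

7.0004


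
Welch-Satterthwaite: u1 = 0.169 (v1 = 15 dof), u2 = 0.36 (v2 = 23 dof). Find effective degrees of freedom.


uc = sqrt(u1^2 + u2^2) = sqrt(0.169^2 + 0.36^2) = 0.39769461
v_eff = uc^4 / (u1^4/v1 + u2^4/v2)
= 0.39769461^4 / (0.169^4/15 + 0.36^4/23)
= 0.025014903 / 0.00078464987
v_eff = 31.8803

31.8803
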